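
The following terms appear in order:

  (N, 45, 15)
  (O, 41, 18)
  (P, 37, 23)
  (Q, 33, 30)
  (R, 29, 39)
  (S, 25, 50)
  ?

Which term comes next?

Letter: N, O, P, Q, R, S → T (letters move forward 1 place in the alphabet).
Second component: −4 each step; 45, 41, 37, 33, 29, 25 → 21.
Third component: differences are 3, 5, 7, … (increasing by 2 each time), so 15, 18, 23, 30, 39, 50 → 63.
Combining the parts gives (T, 21, 63).

(T, 21, 63)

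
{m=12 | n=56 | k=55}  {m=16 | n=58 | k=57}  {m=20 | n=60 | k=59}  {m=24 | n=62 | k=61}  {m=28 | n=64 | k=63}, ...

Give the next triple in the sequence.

M: +4 each step, so 12, 16, 20, 24, 28 → 32.
N — +2 each step: 56, 58, 60, 62, 64 → 66.
K — always 1 less than the n: 55, 57, 59, 61, 63 → 65.
Combining the parts gives {m=32 | n=66 | k=65}.

{m=32 | n=66 | k=65}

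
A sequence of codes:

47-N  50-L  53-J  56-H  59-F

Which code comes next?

First component: 47, 50, 53, 56, 59 → 62 (+3 each step).
Letter goes N, L, J, H, F → D (letters move back 2 places in the alphabet).
Putting it together: 62-D.

62-D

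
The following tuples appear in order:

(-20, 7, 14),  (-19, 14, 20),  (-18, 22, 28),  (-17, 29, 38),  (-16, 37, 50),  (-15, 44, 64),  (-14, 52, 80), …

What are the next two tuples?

(-13, 59, 98), (-12, 67, 118)

First coordinate goes -20, -19, -18, -17, -16, -15, -14 → -13 → -12 (+1 each step).
Second coordinate: alternating steps +7, +8, +7, +8, …; 7, 14, 22, 29, 37, 44, 52 → 59 → 67.
Third coordinate: differences are 6, 8, 10, … (increasing by 2 each time); 14, 20, 28, 38, 50, 64, 80 → 98 → 118.
So the next two tuples are (-13, 59, 98) and (-12, 67, 118).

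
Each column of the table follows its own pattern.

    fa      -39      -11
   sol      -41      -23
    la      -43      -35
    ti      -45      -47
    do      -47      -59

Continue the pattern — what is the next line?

re  -49  -71

Note: fa, sol, la, ti, do → re (runs through the solfège scale do→ti).
Second component goes -39, -41, -43, -45, -47 → -49 (−2 each step).
Third component — −12 each step: -11, -23, -35, -47, -59 → -71.
Combining the parts gives re  -49  -71.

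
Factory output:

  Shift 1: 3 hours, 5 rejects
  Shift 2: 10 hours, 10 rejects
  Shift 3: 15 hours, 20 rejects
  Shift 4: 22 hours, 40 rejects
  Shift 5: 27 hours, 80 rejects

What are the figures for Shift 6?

Hours goes 3, 10, 15, 22, 27 → 34 (alternating steps +7, +5, +7, +5, …).
Rejects: 5, 10, 20, 40, 80 → 160 (×2 each step).
So the next record is 34 hours, 160 rejects.

34 hours, 160 rejects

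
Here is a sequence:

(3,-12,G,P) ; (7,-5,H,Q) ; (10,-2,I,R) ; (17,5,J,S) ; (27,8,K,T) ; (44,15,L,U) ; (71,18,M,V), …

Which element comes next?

First entry: each term is the sum of the two before it, so 3, 7, 10, 17, 27, 44, 71 → 115.
Second entry goes -12, -5, -2, 5, 8, 15, 18 → 25 (alternating steps +7, +3, +7, +3, …).
First letter: letters move forward 1 place in the alphabet, so G, H, I, J, K, L, M → N.
Second letter goes P, Q, R, S, T, U, V → W (letters move forward 1 place in the alphabet).
Combining the parts gives (115,25,N,W).

(115,25,N,W)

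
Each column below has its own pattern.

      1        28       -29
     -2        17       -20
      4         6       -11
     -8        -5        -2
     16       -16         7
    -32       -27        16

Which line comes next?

First component: 1, -2, 4, -8, 16, -32 → 64 (×(-2) each step).
Second component: −11 each step; 28, 17, 6, -5, -16, -27 → -38.
Third component: +9 each step; -29, -20, -11, -2, 7, 16 → 25.
Combining the parts gives 64  -38  25.

64  -38  25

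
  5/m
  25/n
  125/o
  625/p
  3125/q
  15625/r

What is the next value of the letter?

s

First component goes 5, 25, 125, 625, 3125, 15625 → 78125 (×5 each step).
Letter — letters move forward 1 place in the alphabet: m, n, o, p, q, r → s.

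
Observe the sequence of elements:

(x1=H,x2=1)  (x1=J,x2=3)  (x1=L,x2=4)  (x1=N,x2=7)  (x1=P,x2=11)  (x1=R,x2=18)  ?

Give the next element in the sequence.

X1: letters move forward 2 places in the alphabet, so H, J, L, N, P, R → T.
X2: 1, 3, 4, 7, 11, 18 → 29 (each term is the sum of the two before it).
Putting it together: (x1=T,x2=29).

(x1=T,x2=29)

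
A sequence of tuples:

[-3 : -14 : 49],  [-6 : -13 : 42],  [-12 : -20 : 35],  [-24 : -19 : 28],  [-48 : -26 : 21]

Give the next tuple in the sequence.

For the first component, ×2 each step: -3, -6, -12, -24, -48 → -96.
Second component goes -14, -13, -20, -19, -26 → -25 (alternating steps +1, −7, +1, −7, …).
Third component: −7 each step, so 49, 42, 35, 28, 21 → 14.
Combining the parts gives [-96 : -25 : 14].

[-96 : -25 : 14]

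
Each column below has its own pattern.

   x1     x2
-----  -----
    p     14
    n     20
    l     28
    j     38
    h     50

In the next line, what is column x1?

f

For the column x1, letters move back 2 places in the alphabet: p, n, l, j, h → f.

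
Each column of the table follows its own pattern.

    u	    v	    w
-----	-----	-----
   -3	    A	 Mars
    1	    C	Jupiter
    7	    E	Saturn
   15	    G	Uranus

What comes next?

Column u: differences are 4, 6, 8, … (increasing by 2 each time), so -3, 1, 7, 15 → 25.
Column v goes A, C, E, G → I (letters move forward 2 places in the alphabet).
Column w — runs through the planets Mercury→Neptune: Mars, Jupiter, Saturn, Uranus → Neptune.
So the next line is 25  I  Neptune.

25  I  Neptune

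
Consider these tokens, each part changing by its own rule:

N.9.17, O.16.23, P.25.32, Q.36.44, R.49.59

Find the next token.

S.64.77

Letter: N, O, P, Q, R → S (letters move forward 1 place in the alphabet).
For the second component, perfect squares: 3², 4², 5², …: 9, 16, 25, 36, 49 → 64.
For the third component, differences are 6, 9, 12, … (increasing by 3 each time): 17, 23, 32, 44, 59 → 77.
Combining the parts gives S.64.77.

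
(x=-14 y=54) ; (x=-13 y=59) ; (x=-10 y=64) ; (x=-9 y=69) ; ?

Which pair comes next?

X: -14, -13, -10, -9 → -6 (alternating steps +1, +3, +1, +3, …).
Y: +5 each step, so 54, 59, 64, 69 → 74.
Putting it together: (x=-6 y=74).

(x=-6 y=74)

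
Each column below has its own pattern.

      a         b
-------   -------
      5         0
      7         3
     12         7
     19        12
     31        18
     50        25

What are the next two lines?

Column a: each term is the sum of the two before it, so 5, 7, 12, 19, 31, 50 → 81 → 131.
Column b goes 0, 3, 7, 12, 18, 25 → 33 → 42 (differences are 3, 4, 5, … (increasing by 1 each time)).
So the next two lines are 81  33 and 131  42.

81  33; 131  42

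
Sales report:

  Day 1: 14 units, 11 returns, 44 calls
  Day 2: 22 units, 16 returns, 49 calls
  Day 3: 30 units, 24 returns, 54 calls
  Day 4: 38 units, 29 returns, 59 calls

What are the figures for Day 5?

For the units, +8 each step: 14, 22, 30, 38 → 46.
Returns: alternating steps +5, +8, +5, +8, …; 11, 16, 24, 29 → 37.
For the calls, +5 each step: 44, 49, 54, 59 → 64.
So the next row is 46 units, 37 returns, 64 calls.

46 units, 37 returns, 64 calls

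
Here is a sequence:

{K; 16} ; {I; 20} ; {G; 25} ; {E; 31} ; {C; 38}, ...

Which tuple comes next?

{A; 46}

Letter: K, I, G, E, C → A (letters move back 2 places in the alphabet).
Second coordinate — differences are 4, 5, 6, … (increasing by 1 each time): 16, 20, 25, 31, 38 → 46.
Putting it together: {A; 46}.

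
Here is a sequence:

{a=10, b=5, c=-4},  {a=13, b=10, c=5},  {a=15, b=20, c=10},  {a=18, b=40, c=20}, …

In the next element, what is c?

A — alternating steps +3, +2, +3, +2, …: 10, 13, 15, 18 → 20.
B: ×2 each step; 5, 10, 20, 40 → 80.
C: -4, 5, 10, 20 → 40 (always the previous value of the b).

40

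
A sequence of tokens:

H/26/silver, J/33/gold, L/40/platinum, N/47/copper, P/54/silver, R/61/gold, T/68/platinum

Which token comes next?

Letter: letters move forward 2 places in the alphabet, so H, J, L, N, P, R, T → V.
For the second component, +7 each step: 26, 33, 40, 47, 54, 61, 68 → 75.
Metal: silver, gold, platinum, copper, silver, gold, platinum → copper (repeats silver → gold → platinum → copper).
Combining the parts gives V/75/copper.

V/75/copper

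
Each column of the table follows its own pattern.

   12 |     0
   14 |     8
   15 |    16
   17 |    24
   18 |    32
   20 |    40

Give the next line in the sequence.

First component: alternating steps +2, +1, +2, +1, …; 12, 14, 15, 17, 18, 20 → 21.
Second component — +8 each step: 0, 8, 16, 24, 32, 40 → 48.
So the next line is 21  48.

21  48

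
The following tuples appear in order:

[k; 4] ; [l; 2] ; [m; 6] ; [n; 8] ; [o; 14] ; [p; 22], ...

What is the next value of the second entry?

36

Second entry: each term is the sum of the two before it; 4, 2, 6, 8, 14, 22 → 36.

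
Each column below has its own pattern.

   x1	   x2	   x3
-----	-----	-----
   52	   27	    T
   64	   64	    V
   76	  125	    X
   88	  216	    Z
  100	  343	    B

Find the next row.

Column x1 goes 52, 64, 76, 88, 100 → 112 (+12 each step).
Column x2: 27, 64, 125, 216, 343 → 512 (perfect cubes: 3³, 4³, 5³, …).
Column x3 goes T, V, X, Z, B → D (letters move forward 2 places in the alphabet, wrapping Z→A).
So the next row is 112  512  D.

112  512  D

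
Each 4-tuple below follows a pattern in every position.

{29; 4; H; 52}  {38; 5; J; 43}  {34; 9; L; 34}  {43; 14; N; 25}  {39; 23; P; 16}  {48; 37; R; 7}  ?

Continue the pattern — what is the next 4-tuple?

First component: alternating steps +9, −4, +9, −4, …; 29, 38, 34, 43, 39, 48 → 44.
For the second component, each term is the sum of the two before it: 4, 5, 9, 14, 23, 37 → 60.
Letter — letters move forward 2 places in the alphabet: H, J, L, N, P, R → T.
Fourth component: −9 each step; 52, 43, 34, 25, 16, 7 → -2.
Putting it together: {44; 60; T; -2}.

{44; 60; T; -2}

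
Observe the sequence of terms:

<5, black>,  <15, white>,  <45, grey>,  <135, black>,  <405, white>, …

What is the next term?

First value: ×3 each step, so 5, 15, 45, 135, 405 → 1215.
Shade: repeats black → white → grey; black, white, grey, black, white → grey.
Combining the parts gives <1215, grey>.

<1215, grey>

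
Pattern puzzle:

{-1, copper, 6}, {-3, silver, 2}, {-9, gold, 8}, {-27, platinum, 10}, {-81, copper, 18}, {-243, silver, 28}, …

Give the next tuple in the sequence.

First entry goes -1, -3, -9, -27, -81, -243 → -729 (×3 each step).
Metal goes copper, silver, gold, platinum, copper, silver → gold (repeats copper → silver → gold → platinum).
Third entry — each term is the sum of the two before it: 6, 2, 8, 10, 18, 28 → 46.
Putting it together: {-729, gold, 46}.

{-729, gold, 46}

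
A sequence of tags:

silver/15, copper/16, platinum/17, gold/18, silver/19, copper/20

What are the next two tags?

Metal goes silver, copper, platinum, gold, silver, copper → platinum → gold (repeats silver → copper → platinum → gold).
Second component: +1 each step, so 15, 16, 17, 18, 19, 20 → 21 → 22.
Putting the parts together: platinum/21 and then gold/22.

platinum/21 then gold/22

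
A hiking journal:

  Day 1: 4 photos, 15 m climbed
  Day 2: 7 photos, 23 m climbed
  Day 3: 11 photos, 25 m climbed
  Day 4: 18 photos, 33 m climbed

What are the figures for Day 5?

29 photos, 35 m climbed

Photos: 4, 7, 11, 18 → 29 (each term is the sum of the two before it).
M climbed: alternating steps +8, +2, +8, +2, …, so 15, 23, 25, 33 → 35.
So the next line is 29 photos, 35 m climbed.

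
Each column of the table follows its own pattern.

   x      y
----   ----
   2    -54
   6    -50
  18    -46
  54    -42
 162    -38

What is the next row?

486  -34

Column x goes 2, 6, 18, 54, 162 → 486 (×3 each step).
Column y: +4 each step, so -54, -50, -46, -42, -38 → -34.
Putting it together: 486  -34.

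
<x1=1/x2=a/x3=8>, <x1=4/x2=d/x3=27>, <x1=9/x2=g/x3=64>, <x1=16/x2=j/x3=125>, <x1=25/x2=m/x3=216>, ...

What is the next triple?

<x1=36/x2=p/x3=343>

X1 — perfect squares: 1², 2², 3², …: 1, 4, 9, 16, 25 → 36.
X2: letters move forward 3 places in the alphabet; a, d, g, j, m → p.
For the x3, perfect cubes: 2³, 3³, 4³, …: 8, 27, 64, 125, 216 → 343.
So the next triple is <x1=36/x2=p/x3=343>.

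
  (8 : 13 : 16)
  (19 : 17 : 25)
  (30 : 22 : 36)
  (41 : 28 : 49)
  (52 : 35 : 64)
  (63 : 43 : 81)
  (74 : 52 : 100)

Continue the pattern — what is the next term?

(85 : 62 : 121)

First coordinate: 8, 19, 30, 41, 52, 63, 74 → 85 (+11 each step).
For the second coordinate, differences are 4, 5, 6, … (increasing by 1 each time): 13, 17, 22, 28, 35, 43, 52 → 62.
Third coordinate: perfect squares: 4², 5², 6², …; 16, 25, 36, 49, 64, 81, 100 → 121.
Putting it together: (85 : 62 : 121).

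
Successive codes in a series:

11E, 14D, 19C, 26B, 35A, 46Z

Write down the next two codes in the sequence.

First component: differences are 3, 5, 7, … (increasing by 2 each time), so 11, 14, 19, 26, 35, 46 → 59 → 74.
Letter: letters move back 1 place in the alphabet, wrapping A→Z; E, D, C, B, A, Z → Y → X.
So the next two codes are 59Y and 74X.

59Y, 74X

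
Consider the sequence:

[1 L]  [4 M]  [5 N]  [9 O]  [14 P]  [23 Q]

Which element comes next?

For the first part, each term is the sum of the two before it: 1, 4, 5, 9, 14, 23 → 37.
Letter: letters move forward 1 place in the alphabet, so L, M, N, O, P, Q → R.
Putting it together: [37 R].

[37 R]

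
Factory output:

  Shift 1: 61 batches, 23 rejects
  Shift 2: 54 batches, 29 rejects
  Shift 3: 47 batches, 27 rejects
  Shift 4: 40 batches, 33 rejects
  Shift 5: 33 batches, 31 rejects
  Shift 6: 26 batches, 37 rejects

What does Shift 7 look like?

Batches — −7 each step: 61, 54, 47, 40, 33, 26 → 19.
Rejects — alternating steps +6, −2, +6, −2, …: 23, 29, 27, 33, 31, 37 → 35.
Putting it together: 19 batches, 35 rejects.

19 batches, 35 rejects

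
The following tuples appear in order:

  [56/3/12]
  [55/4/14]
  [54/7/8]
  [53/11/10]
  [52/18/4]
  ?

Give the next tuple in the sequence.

First value — −1 each step: 56, 55, 54, 53, 52 → 51.
Second value: each term is the sum of the two before it; 3, 4, 7, 11, 18 → 29.
Third value: alternating steps +2, −6, +2, −6, …, so 12, 14, 8, 10, 4 → 6.
Putting it together: [51/29/6].

[51/29/6]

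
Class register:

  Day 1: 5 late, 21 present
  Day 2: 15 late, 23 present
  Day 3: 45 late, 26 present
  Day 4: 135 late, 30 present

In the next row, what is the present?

35

For the late, ×3 each step: 5, 15, 45, 135 → 405.
Present: 21, 23, 26, 30 → 35 (differences are 2, 3, 4, … (increasing by 1 each time)).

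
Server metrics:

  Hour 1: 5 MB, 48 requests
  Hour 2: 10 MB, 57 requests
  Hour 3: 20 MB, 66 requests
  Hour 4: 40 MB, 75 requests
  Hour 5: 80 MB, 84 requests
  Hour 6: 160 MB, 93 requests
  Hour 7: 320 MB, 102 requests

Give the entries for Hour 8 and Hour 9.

640 MB, 111 requests; 1280 MB, 120 requests

For the MB, ×2 each step: 5, 10, 20, 40, 80, 160, 320 → 640 → 1280.
Requests — +9 each step: 48, 57, 66, 75, 84, 93, 102 → 111 → 120.
So the next two rows are 640 MB, 111 requests and 1280 MB, 120 requests.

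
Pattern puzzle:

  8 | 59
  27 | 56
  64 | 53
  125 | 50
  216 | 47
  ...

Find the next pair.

343 | 44

First slot goes 8, 27, 64, 125, 216 → 343 (perfect cubes: 2³, 3³, 4³, …).
Second slot: 59, 56, 53, 50, 47 → 44 (−3 each step).
So the next pair is 343 | 44.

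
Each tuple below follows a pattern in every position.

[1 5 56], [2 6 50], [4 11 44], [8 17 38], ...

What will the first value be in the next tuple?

16

First value: ×2 each step, so 1, 2, 4, 8 → 16.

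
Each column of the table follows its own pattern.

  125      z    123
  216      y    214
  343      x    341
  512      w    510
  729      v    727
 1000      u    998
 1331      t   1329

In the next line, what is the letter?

s

First component: perfect cubes: 5³, 6³, 7³, …, so 125, 216, 343, 512, 729, 1000, 1331 → 1728.
Letter: z, y, x, w, v, u, t → s (letters move back 1 place in the alphabet).
Third component: always 2 less than the first component, so 123, 214, 341, 510, 727, 998, 1329 → 1726.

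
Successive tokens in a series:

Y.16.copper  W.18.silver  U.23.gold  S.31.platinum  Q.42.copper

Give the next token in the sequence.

O.56.silver

Letter: Y, W, U, S, Q → O (letters move back 2 places in the alphabet).
For the second component, differences are 2, 5, 8, … (increasing by 3 each time): 16, 18, 23, 31, 42 → 56.
Metal goes copper, silver, gold, platinum, copper → silver (repeats copper → silver → gold → platinum).
Putting it together: O.56.silver.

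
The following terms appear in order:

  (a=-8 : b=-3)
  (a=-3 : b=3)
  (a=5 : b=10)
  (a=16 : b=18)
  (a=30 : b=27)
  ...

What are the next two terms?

(a=47 : b=37), (a=67 : b=48)

A goes -8, -3, 5, 16, 30 → 47 → 67 (differences are 5, 8, 11, … (increasing by 3 each time)).
B: -3, 3, 10, 18, 27 → 37 → 48 (differences are 6, 7, 8, … (increasing by 1 each time)).
So the next two terms are (a=47 : b=37) and (a=67 : b=48).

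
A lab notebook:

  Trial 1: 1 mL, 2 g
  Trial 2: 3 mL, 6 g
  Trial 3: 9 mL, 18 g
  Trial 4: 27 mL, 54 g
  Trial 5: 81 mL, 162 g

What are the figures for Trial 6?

For the mL, ×3 each step: 1, 3, 9, 27, 81 → 243.
G: ×3 each step; 2, 6, 18, 54, 162 → 486.
Putting it together: 243 mL, 486 g.

243 mL, 486 g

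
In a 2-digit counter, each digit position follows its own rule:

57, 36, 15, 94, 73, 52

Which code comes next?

31

First digit goes 5, 3, 1, 9, 7, 5 → 3 (−2 each step, mod 10).
Second digit — −1 each step, mod 10: 7, 6, 5, 4, 3, 2 → 1.
Combining the parts gives 31.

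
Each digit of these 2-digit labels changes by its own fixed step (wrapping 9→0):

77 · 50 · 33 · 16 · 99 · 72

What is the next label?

First digit: −2 each step, mod 10; 7, 5, 3, 1, 9, 7 → 5.
For the second digit, +3 each step, mod 10: 7, 0, 3, 6, 9, 2 → 5.
So the next label is 55.

55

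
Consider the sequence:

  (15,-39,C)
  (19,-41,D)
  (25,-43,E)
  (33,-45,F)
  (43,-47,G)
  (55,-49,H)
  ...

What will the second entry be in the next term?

For the second entry, −2 each step: -39, -41, -43, -45, -47, -49 → -51.

-51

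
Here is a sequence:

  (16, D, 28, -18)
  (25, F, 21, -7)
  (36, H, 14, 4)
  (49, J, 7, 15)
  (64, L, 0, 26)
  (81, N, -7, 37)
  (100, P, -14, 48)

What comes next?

First value: 16, 25, 36, 49, 64, 81, 100 → 121 (perfect squares: 4², 5², 6², …).
Letter: letters move forward 2 places in the alphabet; D, F, H, J, L, N, P → R.
Third value: 28, 21, 14, 7, 0, -7, -14 → -21 (−7 each step).
Fourth value goes -18, -7, 4, 15, 26, 37, 48 → 59 (+11 each step).
So the next 4-tuple is (121, R, -21, 59).

(121, R, -21, 59)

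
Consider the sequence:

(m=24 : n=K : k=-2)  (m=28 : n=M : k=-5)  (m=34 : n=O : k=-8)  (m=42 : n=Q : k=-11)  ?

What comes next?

(m=52 : n=S : k=-14)

M: differences are 4, 6, 8, … (increasing by 2 each time); 24, 28, 34, 42 → 52.
N: letters move forward 2 places in the alphabet, so K, M, O, Q → S.
K — −3 each step: -2, -5, -8, -11 → -14.
Putting it together: (m=52 : n=S : k=-14).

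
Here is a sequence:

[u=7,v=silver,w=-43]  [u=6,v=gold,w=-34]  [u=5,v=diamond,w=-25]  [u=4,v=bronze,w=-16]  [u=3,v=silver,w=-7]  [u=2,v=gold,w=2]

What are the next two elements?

[u=1,v=diamond,w=11], [u=0,v=bronze,w=20]

U — −1 each step: 7, 6, 5, 4, 3, 2 → 1 → 0.
V: repeats silver → gold → diamond → bronze, so silver, gold, diamond, bronze, silver, gold → diamond → bronze.
W: +9 each step; -43, -34, -25, -16, -7, 2 → 11 → 20.
So the next two elements are [u=1,v=diamond,w=11] and [u=0,v=bronze,w=20].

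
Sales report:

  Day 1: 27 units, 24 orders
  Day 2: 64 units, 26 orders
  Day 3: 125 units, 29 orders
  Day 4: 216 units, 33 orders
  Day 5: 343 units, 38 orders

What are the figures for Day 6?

Units: perfect cubes: 3³, 4³, 5³, …; 27, 64, 125, 216, 343 → 512.
Orders: 24, 26, 29, 33, 38 → 44 (differences are 2, 3, 4, … (increasing by 1 each time)).
So the next record is 512 units, 44 orders.

512 units, 44 orders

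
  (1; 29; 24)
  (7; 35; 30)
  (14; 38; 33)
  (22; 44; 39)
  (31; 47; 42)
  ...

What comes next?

(41; 53; 48)

First part: differences are 6, 7, 8, … (increasing by 1 each time), so 1, 7, 14, 22, 31 → 41.
Second part — alternating steps +6, +3, +6, +3, …: 29, 35, 38, 44, 47 → 53.
For the third part, always 5 less than the second part: 24, 30, 33, 39, 42 → 48.
Combining the parts gives (41; 53; 48).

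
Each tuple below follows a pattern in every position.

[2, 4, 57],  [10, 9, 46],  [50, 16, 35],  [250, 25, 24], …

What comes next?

[1250, 36, 13]

First value: 2, 10, 50, 250 → 1250 (×5 each step).
Second value goes 4, 9, 16, 25 → 36 (perfect squares: 2², 3², 4², …).
For the third value, −11 each step: 57, 46, 35, 24 → 13.
So the next tuple is [1250, 36, 13].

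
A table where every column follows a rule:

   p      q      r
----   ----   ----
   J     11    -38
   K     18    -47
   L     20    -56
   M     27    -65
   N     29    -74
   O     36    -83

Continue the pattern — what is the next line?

Column p: letters move forward 1 place in the alphabet; J, K, L, M, N, O → P.
Column q: 11, 18, 20, 27, 29, 36 → 38 (alternating steps +7, +2, +7, +2, …).
Column r: −9 each step, so -38, -47, -56, -65, -74, -83 → -92.
Putting it together: P  38  -92.

P  38  -92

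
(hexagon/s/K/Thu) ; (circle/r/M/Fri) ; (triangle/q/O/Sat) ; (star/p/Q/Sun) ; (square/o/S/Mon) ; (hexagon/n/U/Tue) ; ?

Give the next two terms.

(circle/m/W/Wed), (triangle/l/Y/Thu)

Shape: repeats hexagon → circle → triangle → star → square, so hexagon, circle, triangle, star, square, hexagon → circle → triangle.
For the first letter, letters move back 1 place in the alphabet: s, r, q, p, o, n → m → l.
Second letter: letters move forward 2 places in the alphabet, so K, M, O, Q, S, U → W → Y.
Day: Thu, Fri, Sat, Sun, Mon, Tue → Wed → Thu (runs through the weekdays Mon→Sun).
So the next two terms are (circle/m/W/Wed) and (triangle/l/Y/Thu).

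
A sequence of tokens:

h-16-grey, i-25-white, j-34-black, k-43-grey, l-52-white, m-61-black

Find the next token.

Letter: h, i, j, k, l, m → n (letters move forward 1 place in the alphabet).
Second component: 16, 25, 34, 43, 52, 61 → 70 (+9 each step).
Shade — repeats grey → white → black: grey, white, black, grey, white, black → grey.
Putting it together: n-70-grey.

n-70-grey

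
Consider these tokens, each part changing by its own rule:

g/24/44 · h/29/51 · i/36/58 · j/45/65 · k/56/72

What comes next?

l/69/79

Letter goes g, h, i, j, k → l (letters move forward 1 place in the alphabet).
Second component goes 24, 29, 36, 45, 56 → 69 (differences are 5, 7, 9, … (increasing by 2 each time)).
Third component: +7 each step; 44, 51, 58, 65, 72 → 79.
Putting it together: l/69/79.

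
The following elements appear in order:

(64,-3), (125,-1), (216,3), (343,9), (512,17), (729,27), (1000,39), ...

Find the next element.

(1331,53)

First part — perfect cubes: 4³, 5³, 6³, …: 64, 125, 216, 343, 512, 729, 1000 → 1331.
Second part — differences are 2, 4, 6, … (increasing by 2 each time): -3, -1, 3, 9, 17, 27, 39 → 53.
So the next element is (1331,53).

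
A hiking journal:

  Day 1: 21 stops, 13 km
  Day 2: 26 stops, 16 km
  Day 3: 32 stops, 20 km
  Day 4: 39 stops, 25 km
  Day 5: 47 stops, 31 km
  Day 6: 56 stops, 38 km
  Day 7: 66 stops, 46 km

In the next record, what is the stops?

Stops: differences are 5, 6, 7, … (increasing by 1 each time), so 21, 26, 32, 39, 47, 56, 66 → 77.

77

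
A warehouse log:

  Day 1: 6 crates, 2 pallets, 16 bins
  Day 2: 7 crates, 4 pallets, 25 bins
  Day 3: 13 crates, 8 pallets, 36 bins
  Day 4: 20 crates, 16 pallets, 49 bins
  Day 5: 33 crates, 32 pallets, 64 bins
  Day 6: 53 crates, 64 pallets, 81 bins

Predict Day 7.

86 crates, 128 pallets, 100 bins

Crates: each term is the sum of the two before it; 6, 7, 13, 20, 33, 53 → 86.
Pallets goes 2, 4, 8, 16, 32, 64 → 128 (×2 each step).
Bins: perfect squares: 4², 5², 6², …, so 16, 25, 36, 49, 64, 81 → 100.
Combining the parts gives 86 crates, 128 pallets, 100 bins.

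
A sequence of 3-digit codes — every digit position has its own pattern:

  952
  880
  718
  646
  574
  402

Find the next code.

330

First digit: 9, 8, 7, 6, 5, 4 → 3 (−1 each step, mod 10).
Second digit — +3 each step, mod 10: 5, 8, 1, 4, 7, 0 → 3.
For the third digit, −2 each step, mod 10: 2, 0, 8, 6, 4, 2 → 0.
So the next code is 330.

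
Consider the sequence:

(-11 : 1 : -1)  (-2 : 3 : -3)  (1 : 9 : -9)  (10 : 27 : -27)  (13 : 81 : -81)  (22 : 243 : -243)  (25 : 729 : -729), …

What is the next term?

First part — alternating steps +9, +3, +9, +3, …: -11, -2, 1, 10, 13, 22, 25 → 34.
Second part: ×3 each step; 1, 3, 9, 27, 81, 243, 729 → 2187.
Third part: -1, -3, -9, -27, -81, -243, -729 → -2187 (always the negative of the second part).
Putting it together: (34 : 2187 : -2187).

(34 : 2187 : -2187)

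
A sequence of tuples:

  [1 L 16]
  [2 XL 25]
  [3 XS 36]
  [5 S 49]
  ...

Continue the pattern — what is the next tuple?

[8 M 64]

First part — each term is the sum of the two before it: 1, 2, 3, 5 → 8.
Size goes L, XL, XS, S → M (runs through clothing sizes XS→XL).
Third part: perfect squares: 4², 5², 6², …, so 16, 25, 36, 49 → 64.
So the next tuple is [8 M 64].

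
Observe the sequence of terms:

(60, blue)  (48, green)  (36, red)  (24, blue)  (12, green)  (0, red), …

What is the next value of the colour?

blue

For the colour, repeats blue → green → red: blue, green, red, blue, green, red → blue.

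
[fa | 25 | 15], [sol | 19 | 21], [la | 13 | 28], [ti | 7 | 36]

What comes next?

[do | 1 | 45]

Note — runs through the solfège scale do→ti: fa, sol, la, ti → do.
Second component — −6 each step: 25, 19, 13, 7 → 1.
For the third component, differences are 6, 7, 8, … (increasing by 1 each time): 15, 21, 28, 36 → 45.
Putting it together: [do | 1 | 45].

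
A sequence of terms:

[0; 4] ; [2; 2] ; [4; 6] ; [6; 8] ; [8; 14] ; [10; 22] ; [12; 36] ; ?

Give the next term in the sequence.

First part: +2 each step; 0, 2, 4, 6, 8, 10, 12 → 14.
Second part — each term is the sum of the two before it: 4, 2, 6, 8, 14, 22, 36 → 58.
So the next term is [14; 58].

[14; 58]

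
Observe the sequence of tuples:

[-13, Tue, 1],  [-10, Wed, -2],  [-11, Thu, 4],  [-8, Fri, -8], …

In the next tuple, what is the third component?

16

Third component: 1, -2, 4, -8 → 16 (×(-2) each step).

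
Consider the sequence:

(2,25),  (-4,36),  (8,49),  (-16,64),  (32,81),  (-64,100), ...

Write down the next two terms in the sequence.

First part goes 2, -4, 8, -16, 32, -64 → 128 → -256 (×(-2) each step).
Second part: perfect squares: 5², 6², 7², …; 25, 36, 49, 64, 81, 100 → 121 → 144.
So the next two terms are (128,121) and (-256,144).

(128,121), (-256,144)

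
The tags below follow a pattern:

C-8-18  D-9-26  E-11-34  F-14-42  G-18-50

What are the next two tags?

H-23-58 then I-29-66

Letter: letters move forward 1 place in the alphabet; C, D, E, F, G → H → I.
Second component: 8, 9, 11, 14, 18 → 23 → 29 (differences are 1, 2, 3, … (increasing by 1 each time)).
For the third component, +8 each step: 18, 26, 34, 42, 50 → 58 → 66.
Putting the parts together: H-23-58 and then I-29-66.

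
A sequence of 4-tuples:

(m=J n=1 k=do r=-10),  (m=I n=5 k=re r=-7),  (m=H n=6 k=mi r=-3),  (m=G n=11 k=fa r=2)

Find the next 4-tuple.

M: J, I, H, G → F (letters move back 1 place in the alphabet).
N goes 1, 5, 6, 11 → 17 (each term is the sum of the two before it).
K: runs through the solfège scale do→ti, so do, re, mi, fa → sol.
R: differences are 3, 4, 5, … (increasing by 1 each time); -10, -7, -3, 2 → 8.
Putting it together: (m=F n=17 k=sol r=8).

(m=F n=17 k=sol r=8)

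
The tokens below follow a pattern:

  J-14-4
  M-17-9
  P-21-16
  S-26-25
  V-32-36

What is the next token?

Y-39-49

Letter: letters move forward 3 places in the alphabet; J, M, P, S, V → Y.
Second component: differences are 3, 4, 5, … (increasing by 1 each time), so 14, 17, 21, 26, 32 → 39.
For the third component, perfect squares: 2², 3², 4², …: 4, 9, 16, 25, 36 → 49.
Combining the parts gives Y-39-49.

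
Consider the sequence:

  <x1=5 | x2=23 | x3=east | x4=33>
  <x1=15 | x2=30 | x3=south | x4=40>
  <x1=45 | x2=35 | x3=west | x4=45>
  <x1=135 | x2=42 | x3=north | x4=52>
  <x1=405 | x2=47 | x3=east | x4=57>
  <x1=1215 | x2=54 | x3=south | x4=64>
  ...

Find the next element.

<x1=3645 | x2=59 | x3=west | x4=69>

X1: 5, 15, 45, 135, 405, 1215 → 3645 (×3 each step).
X2: alternating steps +7, +5, +7, +5, …; 23, 30, 35, 42, 47, 54 → 59.
X3: repeats east → south → west → north; east, south, west, north, east, south → west.
X4 — always 10 more than the x2: 33, 40, 45, 52, 57, 64 → 69.
So the next element is <x1=3645 | x2=59 | x3=west | x4=69>.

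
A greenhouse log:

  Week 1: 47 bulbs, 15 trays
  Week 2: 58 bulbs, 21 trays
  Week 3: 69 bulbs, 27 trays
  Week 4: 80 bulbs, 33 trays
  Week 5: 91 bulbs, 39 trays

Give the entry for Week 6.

102 bulbs, 45 trays

Bulbs goes 47, 58, 69, 80, 91 → 102 (+11 each step).
Trays: +6 each step; 15, 21, 27, 33, 39 → 45.
So the next record is 102 bulbs, 45 trays.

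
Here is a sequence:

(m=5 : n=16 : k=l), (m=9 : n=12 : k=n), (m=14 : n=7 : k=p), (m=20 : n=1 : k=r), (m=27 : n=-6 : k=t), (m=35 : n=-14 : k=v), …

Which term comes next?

M goes 5, 9, 14, 20, 27, 35 → 44 (differences are 4, 5, 6, … (increasing by 1 each time)).
N goes 16, 12, 7, 1, -6, -14 → -23 (together with the m always sums to 21).
K: letters move forward 2 places in the alphabet; l, n, p, r, t, v → x.
Putting it together: (m=44 : n=-23 : k=x).

(m=44 : n=-23 : k=x)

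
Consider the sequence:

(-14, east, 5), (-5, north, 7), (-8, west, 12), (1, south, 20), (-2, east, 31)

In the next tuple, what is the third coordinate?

Third coordinate — differences are 2, 5, 8, … (increasing by 3 each time): 5, 7, 12, 20, 31 → 45.

45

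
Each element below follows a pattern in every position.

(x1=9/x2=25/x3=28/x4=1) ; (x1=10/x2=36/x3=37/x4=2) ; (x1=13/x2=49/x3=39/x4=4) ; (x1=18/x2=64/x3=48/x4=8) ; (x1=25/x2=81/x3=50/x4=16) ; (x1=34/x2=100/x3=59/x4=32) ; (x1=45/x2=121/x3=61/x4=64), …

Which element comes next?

X1: differences are 1, 3, 5, … (increasing by 2 each time), so 9, 10, 13, 18, 25, 34, 45 → 58.
X2: perfect squares: 5², 6², 7², …; 25, 36, 49, 64, 81, 100, 121 → 144.
X3: 28, 37, 39, 48, 50, 59, 61 → 70 (alternating steps +9, +2, +9, +2, …).
X4 goes 1, 2, 4, 8, 16, 32, 64 → 128 (×2 each step).
So the next element is (x1=58/x2=144/x3=70/x4=128).

(x1=58/x2=144/x3=70/x4=128)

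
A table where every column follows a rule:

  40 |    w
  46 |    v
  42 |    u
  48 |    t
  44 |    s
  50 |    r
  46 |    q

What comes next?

First component: alternating steps +6, −4, +6, −4, …; 40, 46, 42, 48, 44, 50, 46 → 52.
For the letter, letters move back 1 place in the alphabet: w, v, u, t, s, r, q → p.
Putting it together: 52  p.

52  p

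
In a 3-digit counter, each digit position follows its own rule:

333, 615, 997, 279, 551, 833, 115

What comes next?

For the first digit, +3 each step, mod 10: 3, 6, 9, 2, 5, 8, 1 → 4.
Second digit: −2 each step, mod 10, so 3, 1, 9, 7, 5, 3, 1 → 9.
Third digit — +2 each step, mod 10: 3, 5, 7, 9, 1, 3, 5 → 7.
Putting it together: 497.

497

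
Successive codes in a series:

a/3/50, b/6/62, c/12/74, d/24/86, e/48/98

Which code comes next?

Letter goes a, b, c, d, e → f (letters move forward 1 place in the alphabet).
Second component: 3, 6, 12, 24, 48 → 96 (×2 each step).
Third component goes 50, 62, 74, 86, 98 → 110 (+12 each step).
Combining the parts gives f/96/110.

f/96/110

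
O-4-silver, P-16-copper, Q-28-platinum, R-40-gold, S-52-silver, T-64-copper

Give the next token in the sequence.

Letter — letters move forward 1 place in the alphabet: O, P, Q, R, S, T → U.
Second component — +12 each step: 4, 16, 28, 40, 52, 64 → 76.
Metal: repeats silver → copper → platinum → gold; silver, copper, platinum, gold, silver, copper → platinum.
Putting it together: U-76-platinum.

U-76-platinum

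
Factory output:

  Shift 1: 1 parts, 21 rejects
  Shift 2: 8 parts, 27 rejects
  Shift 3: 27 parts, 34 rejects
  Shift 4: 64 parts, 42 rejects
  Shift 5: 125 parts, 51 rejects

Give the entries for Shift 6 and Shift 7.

216 parts, 61 rejects; 343 parts, 72 rejects

Parts — perfect cubes: 1³, 2³, 3³, …: 1, 8, 27, 64, 125 → 216 → 343.
Rejects: differences are 6, 7, 8, … (increasing by 1 each time); 21, 27, 34, 42, 51 → 61 → 72.
Putting the parts together: 216 parts, 61 rejects and then 343 parts, 72 rejects.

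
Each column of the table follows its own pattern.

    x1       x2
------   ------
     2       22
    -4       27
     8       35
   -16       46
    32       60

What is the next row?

Column x1: ×(-2) each step; 2, -4, 8, -16, 32 → -64.
For the column x2, differences are 5, 8, 11, … (increasing by 3 each time): 22, 27, 35, 46, 60 → 77.
So the next row is -64  77.

-64  77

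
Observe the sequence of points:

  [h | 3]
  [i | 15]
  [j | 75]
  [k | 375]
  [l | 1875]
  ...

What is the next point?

[m | 9375]

Letter: h, i, j, k, l → m (letters move forward 1 place in the alphabet).
Second coordinate goes 3, 15, 75, 375, 1875 → 9375 (×5 each step).
So the next point is [m | 9375].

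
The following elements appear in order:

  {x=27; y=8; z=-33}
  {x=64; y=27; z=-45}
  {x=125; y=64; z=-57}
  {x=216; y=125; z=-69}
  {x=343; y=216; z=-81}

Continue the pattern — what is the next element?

{x=512; y=343; z=-93}

X: perfect cubes: 3³, 4³, 5³, …, so 27, 64, 125, 216, 343 → 512.
For the y, perfect cubes: 2³, 3³, 4³, …: 8, 27, 64, 125, 216 → 343.
Z goes -33, -45, -57, -69, -81 → -93 (−12 each step).
So the next element is {x=512; y=343; z=-93}.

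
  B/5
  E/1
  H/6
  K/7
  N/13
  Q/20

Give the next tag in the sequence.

Letter — letters move forward 3 places in the alphabet: B, E, H, K, N, Q → T.
Second component: each term is the sum of the two before it, so 5, 1, 6, 7, 13, 20 → 33.
Combining the parts gives T/33.

T/33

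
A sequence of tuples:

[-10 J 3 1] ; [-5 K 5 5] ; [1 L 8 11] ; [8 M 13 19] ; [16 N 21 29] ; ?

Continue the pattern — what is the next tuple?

First coordinate — differences are 5, 6, 7, … (increasing by 1 each time): -10, -5, 1, 8, 16 → 25.
Letter — letters move forward 1 place in the alphabet: J, K, L, M, N → O.
Third coordinate: each term is the sum of the two before it; 3, 5, 8, 13, 21 → 34.
Fourth coordinate — differences are 4, 6, 8, … (increasing by 2 each time): 1, 5, 11, 19, 29 → 41.
Combining the parts gives [25 O 34 41].

[25 O 34 41]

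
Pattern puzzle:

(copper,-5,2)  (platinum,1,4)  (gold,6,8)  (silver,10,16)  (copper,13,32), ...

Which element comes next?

(platinum,15,64)

For the metal, repeats copper → platinum → gold → silver: copper, platinum, gold, silver, copper → platinum.
Second coordinate — differences are 6, 5, 4, … (decreasing by 1 each time): -5, 1, 6, 10, 13 → 15.
For the third coordinate, ×2 each step: 2, 4, 8, 16, 32 → 64.
Combining the parts gives (platinum,15,64).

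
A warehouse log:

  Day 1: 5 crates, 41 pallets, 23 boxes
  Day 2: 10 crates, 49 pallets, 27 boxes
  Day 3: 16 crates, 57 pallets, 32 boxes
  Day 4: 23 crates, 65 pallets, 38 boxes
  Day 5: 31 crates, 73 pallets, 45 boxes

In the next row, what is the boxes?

Crates goes 5, 10, 16, 23, 31 → 40 (differences are 5, 6, 7, … (increasing by 1 each time)).
Pallets goes 41, 49, 57, 65, 73 → 81 (+8 each step).
Boxes goes 23, 27, 32, 38, 45 → 53 (differences are 4, 5, 6, … (increasing by 1 each time)).

53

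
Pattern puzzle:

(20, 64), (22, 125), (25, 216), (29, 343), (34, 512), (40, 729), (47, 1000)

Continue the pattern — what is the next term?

First entry: differences are 2, 3, 4, … (increasing by 1 each time); 20, 22, 25, 29, 34, 40, 47 → 55.
Second entry: perfect cubes: 4³, 5³, 6³, …, so 64, 125, 216, 343, 512, 729, 1000 → 1331.
Putting it together: (55, 1331).

(55, 1331)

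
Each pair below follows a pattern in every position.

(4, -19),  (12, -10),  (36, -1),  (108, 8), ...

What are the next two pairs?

(324, 17), (972, 26)

First slot goes 4, 12, 36, 108 → 324 → 972 (×3 each step).
Second slot goes -19, -10, -1, 8 → 17 → 26 (+9 each step).
Putting the parts together: (324, 17) and then (972, 26).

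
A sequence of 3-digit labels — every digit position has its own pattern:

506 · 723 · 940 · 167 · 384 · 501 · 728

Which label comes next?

945

For the first digit, +2 each step, mod 10: 5, 7, 9, 1, 3, 5, 7 → 9.
Second digit: 0, 2, 4, 6, 8, 0, 2 → 4 (+2 each step, mod 10).
Third digit goes 6, 3, 0, 7, 4, 1, 8 → 5 (−3 each step, mod 10).
So the next label is 945.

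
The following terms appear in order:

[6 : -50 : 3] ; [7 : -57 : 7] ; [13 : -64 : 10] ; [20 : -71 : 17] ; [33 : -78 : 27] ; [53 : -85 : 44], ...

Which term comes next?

[86 : -92 : 71]

First slot: each term is the sum of the two before it; 6, 7, 13, 20, 33, 53 → 86.
Second slot: −7 each step, so -50, -57, -64, -71, -78, -85 → -92.
Third slot: each term is the sum of the two before it; 3, 7, 10, 17, 27, 44 → 71.
Putting it together: [86 : -92 : 71].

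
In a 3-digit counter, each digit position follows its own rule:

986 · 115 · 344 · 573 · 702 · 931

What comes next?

First digit goes 9, 1, 3, 5, 7, 9 → 1 (+2 each step, mod 10).
For the second digit, +3 each step, mod 10: 8, 1, 4, 7, 0, 3 → 6.
Third digit goes 6, 5, 4, 3, 2, 1 → 0 (−1 each step, mod 10).
Combining the parts gives 160.

160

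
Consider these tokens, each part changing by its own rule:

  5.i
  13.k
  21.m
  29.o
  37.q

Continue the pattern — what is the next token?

First component goes 5, 13, 21, 29, 37 → 45 (+8 each step).
Letter goes i, k, m, o, q → s (letters move forward 2 places in the alphabet).
Putting it together: 45.s.

45.s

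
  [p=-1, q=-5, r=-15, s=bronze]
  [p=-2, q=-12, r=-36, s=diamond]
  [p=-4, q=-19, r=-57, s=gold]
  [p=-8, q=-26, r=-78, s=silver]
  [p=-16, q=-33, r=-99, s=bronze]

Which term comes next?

P: ×2 each step, so -1, -2, -4, -8, -16 → -32.
Q — −7 each step: -5, -12, -19, -26, -33 → -40.
R: always 3 × the q, so -15, -36, -57, -78, -99 → -120.
S goes bronze, diamond, gold, silver, bronze → diamond (repeats bronze → diamond → gold → silver).
Combining the parts gives [p=-32, q=-40, r=-120, s=diamond].

[p=-32, q=-40, r=-120, s=diamond]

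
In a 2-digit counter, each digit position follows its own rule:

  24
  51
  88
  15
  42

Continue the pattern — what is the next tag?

79

First digit: 2, 5, 8, 1, 4 → 7 (+3 each step, mod 10).
Second digit goes 4, 1, 8, 5, 2 → 9 (−3 each step, mod 10).
Combining the parts gives 79.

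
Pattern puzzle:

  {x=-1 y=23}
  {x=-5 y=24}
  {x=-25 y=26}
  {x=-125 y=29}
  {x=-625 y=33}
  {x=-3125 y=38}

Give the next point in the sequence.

{x=-15625 y=44}

X: ×5 each step; -1, -5, -25, -125, -625, -3125 → -15625.
Y: differences are 1, 2, 3, … (increasing by 1 each time), so 23, 24, 26, 29, 33, 38 → 44.
Putting it together: {x=-15625 y=44}.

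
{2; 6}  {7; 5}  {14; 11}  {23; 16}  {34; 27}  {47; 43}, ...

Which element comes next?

{62; 70}

First coordinate goes 2, 7, 14, 23, 34, 47 → 62 (differences are 5, 7, 9, … (increasing by 2 each time)).
For the second coordinate, each term is the sum of the two before it: 6, 5, 11, 16, 27, 43 → 70.
Combining the parts gives {62; 70}.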